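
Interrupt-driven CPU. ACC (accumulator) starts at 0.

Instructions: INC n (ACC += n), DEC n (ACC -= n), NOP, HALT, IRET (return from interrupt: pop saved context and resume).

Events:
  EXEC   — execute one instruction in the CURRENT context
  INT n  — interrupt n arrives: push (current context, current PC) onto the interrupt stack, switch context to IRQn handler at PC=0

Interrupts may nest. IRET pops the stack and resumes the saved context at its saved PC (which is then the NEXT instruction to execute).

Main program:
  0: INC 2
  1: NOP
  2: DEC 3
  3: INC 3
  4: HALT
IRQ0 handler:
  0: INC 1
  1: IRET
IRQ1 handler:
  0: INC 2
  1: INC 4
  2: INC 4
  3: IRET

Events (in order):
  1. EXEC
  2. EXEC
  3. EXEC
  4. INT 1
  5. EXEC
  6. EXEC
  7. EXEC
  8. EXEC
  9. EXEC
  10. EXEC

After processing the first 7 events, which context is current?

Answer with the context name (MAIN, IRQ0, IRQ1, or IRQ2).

Event 1 (EXEC): [MAIN] PC=0: INC 2 -> ACC=2
Event 2 (EXEC): [MAIN] PC=1: NOP
Event 3 (EXEC): [MAIN] PC=2: DEC 3 -> ACC=-1
Event 4 (INT 1): INT 1 arrives: push (MAIN, PC=3), enter IRQ1 at PC=0 (depth now 1)
Event 5 (EXEC): [IRQ1] PC=0: INC 2 -> ACC=1
Event 6 (EXEC): [IRQ1] PC=1: INC 4 -> ACC=5
Event 7 (EXEC): [IRQ1] PC=2: INC 4 -> ACC=9

Answer: IRQ1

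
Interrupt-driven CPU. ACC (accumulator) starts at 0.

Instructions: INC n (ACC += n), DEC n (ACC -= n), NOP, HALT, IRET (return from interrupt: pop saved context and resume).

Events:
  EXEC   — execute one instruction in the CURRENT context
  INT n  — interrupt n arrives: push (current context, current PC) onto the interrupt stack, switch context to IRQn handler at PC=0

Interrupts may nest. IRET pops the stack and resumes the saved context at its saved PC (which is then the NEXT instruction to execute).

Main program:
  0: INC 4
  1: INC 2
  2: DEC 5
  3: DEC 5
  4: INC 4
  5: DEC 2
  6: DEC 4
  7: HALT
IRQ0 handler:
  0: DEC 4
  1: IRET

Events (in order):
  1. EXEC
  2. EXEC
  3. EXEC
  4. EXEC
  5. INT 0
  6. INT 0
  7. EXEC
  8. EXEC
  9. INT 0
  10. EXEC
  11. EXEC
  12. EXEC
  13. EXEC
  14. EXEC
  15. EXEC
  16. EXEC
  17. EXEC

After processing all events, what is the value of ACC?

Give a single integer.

Event 1 (EXEC): [MAIN] PC=0: INC 4 -> ACC=4
Event 2 (EXEC): [MAIN] PC=1: INC 2 -> ACC=6
Event 3 (EXEC): [MAIN] PC=2: DEC 5 -> ACC=1
Event 4 (EXEC): [MAIN] PC=3: DEC 5 -> ACC=-4
Event 5 (INT 0): INT 0 arrives: push (MAIN, PC=4), enter IRQ0 at PC=0 (depth now 1)
Event 6 (INT 0): INT 0 arrives: push (IRQ0, PC=0), enter IRQ0 at PC=0 (depth now 2)
Event 7 (EXEC): [IRQ0] PC=0: DEC 4 -> ACC=-8
Event 8 (EXEC): [IRQ0] PC=1: IRET -> resume IRQ0 at PC=0 (depth now 1)
Event 9 (INT 0): INT 0 arrives: push (IRQ0, PC=0), enter IRQ0 at PC=0 (depth now 2)
Event 10 (EXEC): [IRQ0] PC=0: DEC 4 -> ACC=-12
Event 11 (EXEC): [IRQ0] PC=1: IRET -> resume IRQ0 at PC=0 (depth now 1)
Event 12 (EXEC): [IRQ0] PC=0: DEC 4 -> ACC=-16
Event 13 (EXEC): [IRQ0] PC=1: IRET -> resume MAIN at PC=4 (depth now 0)
Event 14 (EXEC): [MAIN] PC=4: INC 4 -> ACC=-12
Event 15 (EXEC): [MAIN] PC=5: DEC 2 -> ACC=-14
Event 16 (EXEC): [MAIN] PC=6: DEC 4 -> ACC=-18
Event 17 (EXEC): [MAIN] PC=7: HALT

Answer: -18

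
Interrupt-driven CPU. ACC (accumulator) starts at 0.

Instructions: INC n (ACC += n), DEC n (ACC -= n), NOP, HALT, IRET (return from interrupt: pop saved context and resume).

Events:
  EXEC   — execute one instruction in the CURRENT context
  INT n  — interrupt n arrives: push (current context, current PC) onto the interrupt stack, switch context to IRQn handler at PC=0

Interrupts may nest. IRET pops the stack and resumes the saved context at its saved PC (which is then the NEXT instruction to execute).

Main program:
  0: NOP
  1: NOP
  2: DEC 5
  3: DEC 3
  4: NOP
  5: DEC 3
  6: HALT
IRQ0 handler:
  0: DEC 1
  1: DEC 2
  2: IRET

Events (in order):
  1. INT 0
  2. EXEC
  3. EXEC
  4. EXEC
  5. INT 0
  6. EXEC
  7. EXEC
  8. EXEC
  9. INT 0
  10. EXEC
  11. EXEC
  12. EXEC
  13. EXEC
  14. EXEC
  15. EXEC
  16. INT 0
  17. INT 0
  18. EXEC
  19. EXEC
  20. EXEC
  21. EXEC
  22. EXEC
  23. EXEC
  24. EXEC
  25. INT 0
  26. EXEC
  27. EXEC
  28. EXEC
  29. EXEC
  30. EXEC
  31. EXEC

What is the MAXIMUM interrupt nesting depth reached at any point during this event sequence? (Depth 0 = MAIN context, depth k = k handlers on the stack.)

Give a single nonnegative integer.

Answer: 2

Derivation:
Event 1 (INT 0): INT 0 arrives: push (MAIN, PC=0), enter IRQ0 at PC=0 (depth now 1) [depth=1]
Event 2 (EXEC): [IRQ0] PC=0: DEC 1 -> ACC=-1 [depth=1]
Event 3 (EXEC): [IRQ0] PC=1: DEC 2 -> ACC=-3 [depth=1]
Event 4 (EXEC): [IRQ0] PC=2: IRET -> resume MAIN at PC=0 (depth now 0) [depth=0]
Event 5 (INT 0): INT 0 arrives: push (MAIN, PC=0), enter IRQ0 at PC=0 (depth now 1) [depth=1]
Event 6 (EXEC): [IRQ0] PC=0: DEC 1 -> ACC=-4 [depth=1]
Event 7 (EXEC): [IRQ0] PC=1: DEC 2 -> ACC=-6 [depth=1]
Event 8 (EXEC): [IRQ0] PC=2: IRET -> resume MAIN at PC=0 (depth now 0) [depth=0]
Event 9 (INT 0): INT 0 arrives: push (MAIN, PC=0), enter IRQ0 at PC=0 (depth now 1) [depth=1]
Event 10 (EXEC): [IRQ0] PC=0: DEC 1 -> ACC=-7 [depth=1]
Event 11 (EXEC): [IRQ0] PC=1: DEC 2 -> ACC=-9 [depth=1]
Event 12 (EXEC): [IRQ0] PC=2: IRET -> resume MAIN at PC=0 (depth now 0) [depth=0]
Event 13 (EXEC): [MAIN] PC=0: NOP [depth=0]
Event 14 (EXEC): [MAIN] PC=1: NOP [depth=0]
Event 15 (EXEC): [MAIN] PC=2: DEC 5 -> ACC=-14 [depth=0]
Event 16 (INT 0): INT 0 arrives: push (MAIN, PC=3), enter IRQ0 at PC=0 (depth now 1) [depth=1]
Event 17 (INT 0): INT 0 arrives: push (IRQ0, PC=0), enter IRQ0 at PC=0 (depth now 2) [depth=2]
Event 18 (EXEC): [IRQ0] PC=0: DEC 1 -> ACC=-15 [depth=2]
Event 19 (EXEC): [IRQ0] PC=1: DEC 2 -> ACC=-17 [depth=2]
Event 20 (EXEC): [IRQ0] PC=2: IRET -> resume IRQ0 at PC=0 (depth now 1) [depth=1]
Event 21 (EXEC): [IRQ0] PC=0: DEC 1 -> ACC=-18 [depth=1]
Event 22 (EXEC): [IRQ0] PC=1: DEC 2 -> ACC=-20 [depth=1]
Event 23 (EXEC): [IRQ0] PC=2: IRET -> resume MAIN at PC=3 (depth now 0) [depth=0]
Event 24 (EXEC): [MAIN] PC=3: DEC 3 -> ACC=-23 [depth=0]
Event 25 (INT 0): INT 0 arrives: push (MAIN, PC=4), enter IRQ0 at PC=0 (depth now 1) [depth=1]
Event 26 (EXEC): [IRQ0] PC=0: DEC 1 -> ACC=-24 [depth=1]
Event 27 (EXEC): [IRQ0] PC=1: DEC 2 -> ACC=-26 [depth=1]
Event 28 (EXEC): [IRQ0] PC=2: IRET -> resume MAIN at PC=4 (depth now 0) [depth=0]
Event 29 (EXEC): [MAIN] PC=4: NOP [depth=0]
Event 30 (EXEC): [MAIN] PC=5: DEC 3 -> ACC=-29 [depth=0]
Event 31 (EXEC): [MAIN] PC=6: HALT [depth=0]
Max depth observed: 2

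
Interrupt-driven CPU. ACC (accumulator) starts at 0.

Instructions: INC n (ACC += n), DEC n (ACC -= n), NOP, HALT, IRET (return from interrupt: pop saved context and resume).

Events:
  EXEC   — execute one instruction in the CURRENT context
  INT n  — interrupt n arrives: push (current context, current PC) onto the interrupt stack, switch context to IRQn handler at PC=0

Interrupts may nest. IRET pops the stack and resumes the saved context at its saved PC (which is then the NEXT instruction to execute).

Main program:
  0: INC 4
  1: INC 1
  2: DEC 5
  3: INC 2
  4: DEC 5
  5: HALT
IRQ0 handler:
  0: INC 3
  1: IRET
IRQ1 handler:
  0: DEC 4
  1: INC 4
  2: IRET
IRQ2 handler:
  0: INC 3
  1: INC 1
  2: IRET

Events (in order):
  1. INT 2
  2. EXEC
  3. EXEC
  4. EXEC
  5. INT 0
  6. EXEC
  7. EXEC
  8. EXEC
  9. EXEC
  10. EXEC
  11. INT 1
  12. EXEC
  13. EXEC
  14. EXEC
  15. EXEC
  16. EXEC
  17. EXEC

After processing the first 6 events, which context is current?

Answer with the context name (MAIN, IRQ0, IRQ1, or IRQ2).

Event 1 (INT 2): INT 2 arrives: push (MAIN, PC=0), enter IRQ2 at PC=0 (depth now 1)
Event 2 (EXEC): [IRQ2] PC=0: INC 3 -> ACC=3
Event 3 (EXEC): [IRQ2] PC=1: INC 1 -> ACC=4
Event 4 (EXEC): [IRQ2] PC=2: IRET -> resume MAIN at PC=0 (depth now 0)
Event 5 (INT 0): INT 0 arrives: push (MAIN, PC=0), enter IRQ0 at PC=0 (depth now 1)
Event 6 (EXEC): [IRQ0] PC=0: INC 3 -> ACC=7

Answer: IRQ0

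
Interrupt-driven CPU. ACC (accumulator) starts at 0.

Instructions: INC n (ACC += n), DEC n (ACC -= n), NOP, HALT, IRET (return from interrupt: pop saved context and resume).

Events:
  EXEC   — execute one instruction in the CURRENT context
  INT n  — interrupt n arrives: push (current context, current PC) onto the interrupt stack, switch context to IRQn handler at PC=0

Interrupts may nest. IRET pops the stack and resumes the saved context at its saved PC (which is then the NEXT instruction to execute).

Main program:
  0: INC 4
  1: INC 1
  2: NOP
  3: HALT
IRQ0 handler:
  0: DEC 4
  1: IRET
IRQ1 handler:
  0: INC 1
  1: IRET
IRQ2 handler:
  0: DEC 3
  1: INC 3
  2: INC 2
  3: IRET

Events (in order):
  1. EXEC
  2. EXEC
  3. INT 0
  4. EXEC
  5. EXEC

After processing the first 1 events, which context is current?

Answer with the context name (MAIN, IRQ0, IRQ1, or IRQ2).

Event 1 (EXEC): [MAIN] PC=0: INC 4 -> ACC=4

Answer: MAIN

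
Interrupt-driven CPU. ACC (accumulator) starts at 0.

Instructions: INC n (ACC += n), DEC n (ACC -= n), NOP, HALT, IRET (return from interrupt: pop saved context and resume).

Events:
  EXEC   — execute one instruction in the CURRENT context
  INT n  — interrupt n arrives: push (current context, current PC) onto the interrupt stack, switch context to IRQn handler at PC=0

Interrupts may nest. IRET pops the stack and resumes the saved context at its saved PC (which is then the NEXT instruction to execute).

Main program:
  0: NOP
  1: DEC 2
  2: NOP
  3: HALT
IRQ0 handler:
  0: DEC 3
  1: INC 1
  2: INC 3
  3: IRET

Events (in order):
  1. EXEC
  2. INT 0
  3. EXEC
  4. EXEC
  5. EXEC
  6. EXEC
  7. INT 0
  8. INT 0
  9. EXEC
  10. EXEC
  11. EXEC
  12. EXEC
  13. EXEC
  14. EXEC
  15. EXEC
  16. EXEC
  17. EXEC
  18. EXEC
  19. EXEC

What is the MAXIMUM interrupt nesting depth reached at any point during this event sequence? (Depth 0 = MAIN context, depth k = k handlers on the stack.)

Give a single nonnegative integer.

Event 1 (EXEC): [MAIN] PC=0: NOP [depth=0]
Event 2 (INT 0): INT 0 arrives: push (MAIN, PC=1), enter IRQ0 at PC=0 (depth now 1) [depth=1]
Event 3 (EXEC): [IRQ0] PC=0: DEC 3 -> ACC=-3 [depth=1]
Event 4 (EXEC): [IRQ0] PC=1: INC 1 -> ACC=-2 [depth=1]
Event 5 (EXEC): [IRQ0] PC=2: INC 3 -> ACC=1 [depth=1]
Event 6 (EXEC): [IRQ0] PC=3: IRET -> resume MAIN at PC=1 (depth now 0) [depth=0]
Event 7 (INT 0): INT 0 arrives: push (MAIN, PC=1), enter IRQ0 at PC=0 (depth now 1) [depth=1]
Event 8 (INT 0): INT 0 arrives: push (IRQ0, PC=0), enter IRQ0 at PC=0 (depth now 2) [depth=2]
Event 9 (EXEC): [IRQ0] PC=0: DEC 3 -> ACC=-2 [depth=2]
Event 10 (EXEC): [IRQ0] PC=1: INC 1 -> ACC=-1 [depth=2]
Event 11 (EXEC): [IRQ0] PC=2: INC 3 -> ACC=2 [depth=2]
Event 12 (EXEC): [IRQ0] PC=3: IRET -> resume IRQ0 at PC=0 (depth now 1) [depth=1]
Event 13 (EXEC): [IRQ0] PC=0: DEC 3 -> ACC=-1 [depth=1]
Event 14 (EXEC): [IRQ0] PC=1: INC 1 -> ACC=0 [depth=1]
Event 15 (EXEC): [IRQ0] PC=2: INC 3 -> ACC=3 [depth=1]
Event 16 (EXEC): [IRQ0] PC=3: IRET -> resume MAIN at PC=1 (depth now 0) [depth=0]
Event 17 (EXEC): [MAIN] PC=1: DEC 2 -> ACC=1 [depth=0]
Event 18 (EXEC): [MAIN] PC=2: NOP [depth=0]
Event 19 (EXEC): [MAIN] PC=3: HALT [depth=0]
Max depth observed: 2

Answer: 2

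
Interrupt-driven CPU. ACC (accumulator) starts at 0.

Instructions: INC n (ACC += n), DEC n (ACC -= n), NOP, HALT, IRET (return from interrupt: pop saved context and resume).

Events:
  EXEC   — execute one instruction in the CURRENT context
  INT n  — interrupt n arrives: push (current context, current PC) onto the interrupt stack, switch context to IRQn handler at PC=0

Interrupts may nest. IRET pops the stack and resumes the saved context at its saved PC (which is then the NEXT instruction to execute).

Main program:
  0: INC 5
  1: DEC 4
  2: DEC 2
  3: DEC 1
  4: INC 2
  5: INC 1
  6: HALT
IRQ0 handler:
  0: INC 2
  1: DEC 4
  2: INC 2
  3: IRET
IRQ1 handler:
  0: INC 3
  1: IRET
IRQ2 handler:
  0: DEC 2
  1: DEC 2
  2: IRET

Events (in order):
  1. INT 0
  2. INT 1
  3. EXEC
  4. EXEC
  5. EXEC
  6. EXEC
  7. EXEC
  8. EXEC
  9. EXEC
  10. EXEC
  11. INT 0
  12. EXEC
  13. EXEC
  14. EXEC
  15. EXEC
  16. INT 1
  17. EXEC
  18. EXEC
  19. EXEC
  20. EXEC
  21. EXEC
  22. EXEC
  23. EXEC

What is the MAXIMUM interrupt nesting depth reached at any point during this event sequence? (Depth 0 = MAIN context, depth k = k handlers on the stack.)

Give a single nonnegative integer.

Event 1 (INT 0): INT 0 arrives: push (MAIN, PC=0), enter IRQ0 at PC=0 (depth now 1) [depth=1]
Event 2 (INT 1): INT 1 arrives: push (IRQ0, PC=0), enter IRQ1 at PC=0 (depth now 2) [depth=2]
Event 3 (EXEC): [IRQ1] PC=0: INC 3 -> ACC=3 [depth=2]
Event 4 (EXEC): [IRQ1] PC=1: IRET -> resume IRQ0 at PC=0 (depth now 1) [depth=1]
Event 5 (EXEC): [IRQ0] PC=0: INC 2 -> ACC=5 [depth=1]
Event 6 (EXEC): [IRQ0] PC=1: DEC 4 -> ACC=1 [depth=1]
Event 7 (EXEC): [IRQ0] PC=2: INC 2 -> ACC=3 [depth=1]
Event 8 (EXEC): [IRQ0] PC=3: IRET -> resume MAIN at PC=0 (depth now 0) [depth=0]
Event 9 (EXEC): [MAIN] PC=0: INC 5 -> ACC=8 [depth=0]
Event 10 (EXEC): [MAIN] PC=1: DEC 4 -> ACC=4 [depth=0]
Event 11 (INT 0): INT 0 arrives: push (MAIN, PC=2), enter IRQ0 at PC=0 (depth now 1) [depth=1]
Event 12 (EXEC): [IRQ0] PC=0: INC 2 -> ACC=6 [depth=1]
Event 13 (EXEC): [IRQ0] PC=1: DEC 4 -> ACC=2 [depth=1]
Event 14 (EXEC): [IRQ0] PC=2: INC 2 -> ACC=4 [depth=1]
Event 15 (EXEC): [IRQ0] PC=3: IRET -> resume MAIN at PC=2 (depth now 0) [depth=0]
Event 16 (INT 1): INT 1 arrives: push (MAIN, PC=2), enter IRQ1 at PC=0 (depth now 1) [depth=1]
Event 17 (EXEC): [IRQ1] PC=0: INC 3 -> ACC=7 [depth=1]
Event 18 (EXEC): [IRQ1] PC=1: IRET -> resume MAIN at PC=2 (depth now 0) [depth=0]
Event 19 (EXEC): [MAIN] PC=2: DEC 2 -> ACC=5 [depth=0]
Event 20 (EXEC): [MAIN] PC=3: DEC 1 -> ACC=4 [depth=0]
Event 21 (EXEC): [MAIN] PC=4: INC 2 -> ACC=6 [depth=0]
Event 22 (EXEC): [MAIN] PC=5: INC 1 -> ACC=7 [depth=0]
Event 23 (EXEC): [MAIN] PC=6: HALT [depth=0]
Max depth observed: 2

Answer: 2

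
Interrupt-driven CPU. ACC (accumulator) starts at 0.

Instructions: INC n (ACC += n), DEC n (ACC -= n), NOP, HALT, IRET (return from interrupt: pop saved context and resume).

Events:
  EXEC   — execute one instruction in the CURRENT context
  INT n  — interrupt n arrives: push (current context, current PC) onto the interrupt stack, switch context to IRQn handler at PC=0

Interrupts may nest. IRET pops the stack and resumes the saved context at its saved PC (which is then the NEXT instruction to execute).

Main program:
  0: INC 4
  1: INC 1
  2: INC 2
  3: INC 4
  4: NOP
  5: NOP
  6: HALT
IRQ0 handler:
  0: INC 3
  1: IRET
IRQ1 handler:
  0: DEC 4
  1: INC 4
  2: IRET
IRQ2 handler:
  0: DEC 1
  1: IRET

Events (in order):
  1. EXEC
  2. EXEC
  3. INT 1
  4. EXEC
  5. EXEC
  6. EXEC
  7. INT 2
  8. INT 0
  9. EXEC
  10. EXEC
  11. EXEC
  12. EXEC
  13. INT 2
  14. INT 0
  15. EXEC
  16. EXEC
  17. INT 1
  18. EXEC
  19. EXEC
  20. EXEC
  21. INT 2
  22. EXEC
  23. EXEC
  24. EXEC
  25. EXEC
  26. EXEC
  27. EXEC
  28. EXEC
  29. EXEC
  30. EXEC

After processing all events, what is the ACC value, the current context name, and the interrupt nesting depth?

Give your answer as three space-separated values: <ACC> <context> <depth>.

Answer: 14 MAIN 0

Derivation:
Event 1 (EXEC): [MAIN] PC=0: INC 4 -> ACC=4
Event 2 (EXEC): [MAIN] PC=1: INC 1 -> ACC=5
Event 3 (INT 1): INT 1 arrives: push (MAIN, PC=2), enter IRQ1 at PC=0 (depth now 1)
Event 4 (EXEC): [IRQ1] PC=0: DEC 4 -> ACC=1
Event 5 (EXEC): [IRQ1] PC=1: INC 4 -> ACC=5
Event 6 (EXEC): [IRQ1] PC=2: IRET -> resume MAIN at PC=2 (depth now 0)
Event 7 (INT 2): INT 2 arrives: push (MAIN, PC=2), enter IRQ2 at PC=0 (depth now 1)
Event 8 (INT 0): INT 0 arrives: push (IRQ2, PC=0), enter IRQ0 at PC=0 (depth now 2)
Event 9 (EXEC): [IRQ0] PC=0: INC 3 -> ACC=8
Event 10 (EXEC): [IRQ0] PC=1: IRET -> resume IRQ2 at PC=0 (depth now 1)
Event 11 (EXEC): [IRQ2] PC=0: DEC 1 -> ACC=7
Event 12 (EXEC): [IRQ2] PC=1: IRET -> resume MAIN at PC=2 (depth now 0)
Event 13 (INT 2): INT 2 arrives: push (MAIN, PC=2), enter IRQ2 at PC=0 (depth now 1)
Event 14 (INT 0): INT 0 arrives: push (IRQ2, PC=0), enter IRQ0 at PC=0 (depth now 2)
Event 15 (EXEC): [IRQ0] PC=0: INC 3 -> ACC=10
Event 16 (EXEC): [IRQ0] PC=1: IRET -> resume IRQ2 at PC=0 (depth now 1)
Event 17 (INT 1): INT 1 arrives: push (IRQ2, PC=0), enter IRQ1 at PC=0 (depth now 2)
Event 18 (EXEC): [IRQ1] PC=0: DEC 4 -> ACC=6
Event 19 (EXEC): [IRQ1] PC=1: INC 4 -> ACC=10
Event 20 (EXEC): [IRQ1] PC=2: IRET -> resume IRQ2 at PC=0 (depth now 1)
Event 21 (INT 2): INT 2 arrives: push (IRQ2, PC=0), enter IRQ2 at PC=0 (depth now 2)
Event 22 (EXEC): [IRQ2] PC=0: DEC 1 -> ACC=9
Event 23 (EXEC): [IRQ2] PC=1: IRET -> resume IRQ2 at PC=0 (depth now 1)
Event 24 (EXEC): [IRQ2] PC=0: DEC 1 -> ACC=8
Event 25 (EXEC): [IRQ2] PC=1: IRET -> resume MAIN at PC=2 (depth now 0)
Event 26 (EXEC): [MAIN] PC=2: INC 2 -> ACC=10
Event 27 (EXEC): [MAIN] PC=3: INC 4 -> ACC=14
Event 28 (EXEC): [MAIN] PC=4: NOP
Event 29 (EXEC): [MAIN] PC=5: NOP
Event 30 (EXEC): [MAIN] PC=6: HALT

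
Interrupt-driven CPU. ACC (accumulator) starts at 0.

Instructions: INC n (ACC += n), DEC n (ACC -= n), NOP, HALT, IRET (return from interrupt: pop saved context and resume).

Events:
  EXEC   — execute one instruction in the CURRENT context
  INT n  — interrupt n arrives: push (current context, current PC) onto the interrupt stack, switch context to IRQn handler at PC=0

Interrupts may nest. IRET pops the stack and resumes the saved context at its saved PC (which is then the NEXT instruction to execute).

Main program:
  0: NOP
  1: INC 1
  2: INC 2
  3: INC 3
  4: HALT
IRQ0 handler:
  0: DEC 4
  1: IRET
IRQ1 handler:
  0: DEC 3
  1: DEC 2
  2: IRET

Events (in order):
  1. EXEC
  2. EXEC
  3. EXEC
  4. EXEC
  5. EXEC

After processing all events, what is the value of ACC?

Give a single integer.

Answer: 6

Derivation:
Event 1 (EXEC): [MAIN] PC=0: NOP
Event 2 (EXEC): [MAIN] PC=1: INC 1 -> ACC=1
Event 3 (EXEC): [MAIN] PC=2: INC 2 -> ACC=3
Event 4 (EXEC): [MAIN] PC=3: INC 3 -> ACC=6
Event 5 (EXEC): [MAIN] PC=4: HALT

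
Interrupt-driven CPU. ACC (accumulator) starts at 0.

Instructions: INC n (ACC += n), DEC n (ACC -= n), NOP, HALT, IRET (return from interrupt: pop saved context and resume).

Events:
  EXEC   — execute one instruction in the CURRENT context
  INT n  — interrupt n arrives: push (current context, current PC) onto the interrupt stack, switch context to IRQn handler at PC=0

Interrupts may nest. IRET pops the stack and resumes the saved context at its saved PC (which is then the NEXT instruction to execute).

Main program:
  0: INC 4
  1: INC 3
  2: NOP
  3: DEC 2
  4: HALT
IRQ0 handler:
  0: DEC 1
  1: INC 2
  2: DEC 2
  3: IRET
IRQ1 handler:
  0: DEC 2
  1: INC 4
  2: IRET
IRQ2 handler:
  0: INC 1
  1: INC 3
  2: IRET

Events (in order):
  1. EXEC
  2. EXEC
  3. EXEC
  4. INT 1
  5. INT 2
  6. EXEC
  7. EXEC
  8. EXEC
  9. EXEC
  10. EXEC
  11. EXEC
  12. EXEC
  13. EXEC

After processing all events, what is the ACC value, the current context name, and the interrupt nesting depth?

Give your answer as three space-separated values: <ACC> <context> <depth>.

Event 1 (EXEC): [MAIN] PC=0: INC 4 -> ACC=4
Event 2 (EXEC): [MAIN] PC=1: INC 3 -> ACC=7
Event 3 (EXEC): [MAIN] PC=2: NOP
Event 4 (INT 1): INT 1 arrives: push (MAIN, PC=3), enter IRQ1 at PC=0 (depth now 1)
Event 5 (INT 2): INT 2 arrives: push (IRQ1, PC=0), enter IRQ2 at PC=0 (depth now 2)
Event 6 (EXEC): [IRQ2] PC=0: INC 1 -> ACC=8
Event 7 (EXEC): [IRQ2] PC=1: INC 3 -> ACC=11
Event 8 (EXEC): [IRQ2] PC=2: IRET -> resume IRQ1 at PC=0 (depth now 1)
Event 9 (EXEC): [IRQ1] PC=0: DEC 2 -> ACC=9
Event 10 (EXEC): [IRQ1] PC=1: INC 4 -> ACC=13
Event 11 (EXEC): [IRQ1] PC=2: IRET -> resume MAIN at PC=3 (depth now 0)
Event 12 (EXEC): [MAIN] PC=3: DEC 2 -> ACC=11
Event 13 (EXEC): [MAIN] PC=4: HALT

Answer: 11 MAIN 0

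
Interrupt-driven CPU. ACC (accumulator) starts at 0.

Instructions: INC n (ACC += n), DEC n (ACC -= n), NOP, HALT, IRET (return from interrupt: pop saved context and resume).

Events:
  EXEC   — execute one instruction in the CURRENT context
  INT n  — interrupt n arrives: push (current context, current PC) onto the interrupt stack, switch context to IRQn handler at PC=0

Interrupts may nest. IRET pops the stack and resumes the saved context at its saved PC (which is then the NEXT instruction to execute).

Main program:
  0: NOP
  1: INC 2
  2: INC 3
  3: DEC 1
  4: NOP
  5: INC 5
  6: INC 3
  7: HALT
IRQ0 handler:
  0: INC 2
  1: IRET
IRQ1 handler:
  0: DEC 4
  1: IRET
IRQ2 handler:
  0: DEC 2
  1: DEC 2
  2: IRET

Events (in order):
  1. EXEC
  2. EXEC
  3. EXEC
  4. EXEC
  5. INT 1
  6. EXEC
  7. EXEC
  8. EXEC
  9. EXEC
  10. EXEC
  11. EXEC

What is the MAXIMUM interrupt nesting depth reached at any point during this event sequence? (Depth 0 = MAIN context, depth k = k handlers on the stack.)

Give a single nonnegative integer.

Event 1 (EXEC): [MAIN] PC=0: NOP [depth=0]
Event 2 (EXEC): [MAIN] PC=1: INC 2 -> ACC=2 [depth=0]
Event 3 (EXEC): [MAIN] PC=2: INC 3 -> ACC=5 [depth=0]
Event 4 (EXEC): [MAIN] PC=3: DEC 1 -> ACC=4 [depth=0]
Event 5 (INT 1): INT 1 arrives: push (MAIN, PC=4), enter IRQ1 at PC=0 (depth now 1) [depth=1]
Event 6 (EXEC): [IRQ1] PC=0: DEC 4 -> ACC=0 [depth=1]
Event 7 (EXEC): [IRQ1] PC=1: IRET -> resume MAIN at PC=4 (depth now 0) [depth=0]
Event 8 (EXEC): [MAIN] PC=4: NOP [depth=0]
Event 9 (EXEC): [MAIN] PC=5: INC 5 -> ACC=5 [depth=0]
Event 10 (EXEC): [MAIN] PC=6: INC 3 -> ACC=8 [depth=0]
Event 11 (EXEC): [MAIN] PC=7: HALT [depth=0]
Max depth observed: 1

Answer: 1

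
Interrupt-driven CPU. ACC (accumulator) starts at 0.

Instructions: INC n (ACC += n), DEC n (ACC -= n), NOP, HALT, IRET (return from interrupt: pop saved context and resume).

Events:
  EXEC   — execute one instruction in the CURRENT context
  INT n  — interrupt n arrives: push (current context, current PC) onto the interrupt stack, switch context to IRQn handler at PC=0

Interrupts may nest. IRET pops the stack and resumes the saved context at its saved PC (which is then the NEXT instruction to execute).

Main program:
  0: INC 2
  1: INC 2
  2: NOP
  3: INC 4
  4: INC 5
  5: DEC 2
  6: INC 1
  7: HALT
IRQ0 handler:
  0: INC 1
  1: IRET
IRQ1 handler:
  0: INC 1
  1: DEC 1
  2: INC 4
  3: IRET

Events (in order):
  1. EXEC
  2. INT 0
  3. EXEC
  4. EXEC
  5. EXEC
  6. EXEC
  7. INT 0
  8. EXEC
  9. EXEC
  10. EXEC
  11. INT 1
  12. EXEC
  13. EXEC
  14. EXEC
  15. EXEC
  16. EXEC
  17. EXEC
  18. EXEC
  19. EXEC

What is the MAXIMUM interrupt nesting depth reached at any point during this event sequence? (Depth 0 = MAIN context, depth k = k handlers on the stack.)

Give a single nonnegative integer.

Answer: 1

Derivation:
Event 1 (EXEC): [MAIN] PC=0: INC 2 -> ACC=2 [depth=0]
Event 2 (INT 0): INT 0 arrives: push (MAIN, PC=1), enter IRQ0 at PC=0 (depth now 1) [depth=1]
Event 3 (EXEC): [IRQ0] PC=0: INC 1 -> ACC=3 [depth=1]
Event 4 (EXEC): [IRQ0] PC=1: IRET -> resume MAIN at PC=1 (depth now 0) [depth=0]
Event 5 (EXEC): [MAIN] PC=1: INC 2 -> ACC=5 [depth=0]
Event 6 (EXEC): [MAIN] PC=2: NOP [depth=0]
Event 7 (INT 0): INT 0 arrives: push (MAIN, PC=3), enter IRQ0 at PC=0 (depth now 1) [depth=1]
Event 8 (EXEC): [IRQ0] PC=0: INC 1 -> ACC=6 [depth=1]
Event 9 (EXEC): [IRQ0] PC=1: IRET -> resume MAIN at PC=3 (depth now 0) [depth=0]
Event 10 (EXEC): [MAIN] PC=3: INC 4 -> ACC=10 [depth=0]
Event 11 (INT 1): INT 1 arrives: push (MAIN, PC=4), enter IRQ1 at PC=0 (depth now 1) [depth=1]
Event 12 (EXEC): [IRQ1] PC=0: INC 1 -> ACC=11 [depth=1]
Event 13 (EXEC): [IRQ1] PC=1: DEC 1 -> ACC=10 [depth=1]
Event 14 (EXEC): [IRQ1] PC=2: INC 4 -> ACC=14 [depth=1]
Event 15 (EXEC): [IRQ1] PC=3: IRET -> resume MAIN at PC=4 (depth now 0) [depth=0]
Event 16 (EXEC): [MAIN] PC=4: INC 5 -> ACC=19 [depth=0]
Event 17 (EXEC): [MAIN] PC=5: DEC 2 -> ACC=17 [depth=0]
Event 18 (EXEC): [MAIN] PC=6: INC 1 -> ACC=18 [depth=0]
Event 19 (EXEC): [MAIN] PC=7: HALT [depth=0]
Max depth observed: 1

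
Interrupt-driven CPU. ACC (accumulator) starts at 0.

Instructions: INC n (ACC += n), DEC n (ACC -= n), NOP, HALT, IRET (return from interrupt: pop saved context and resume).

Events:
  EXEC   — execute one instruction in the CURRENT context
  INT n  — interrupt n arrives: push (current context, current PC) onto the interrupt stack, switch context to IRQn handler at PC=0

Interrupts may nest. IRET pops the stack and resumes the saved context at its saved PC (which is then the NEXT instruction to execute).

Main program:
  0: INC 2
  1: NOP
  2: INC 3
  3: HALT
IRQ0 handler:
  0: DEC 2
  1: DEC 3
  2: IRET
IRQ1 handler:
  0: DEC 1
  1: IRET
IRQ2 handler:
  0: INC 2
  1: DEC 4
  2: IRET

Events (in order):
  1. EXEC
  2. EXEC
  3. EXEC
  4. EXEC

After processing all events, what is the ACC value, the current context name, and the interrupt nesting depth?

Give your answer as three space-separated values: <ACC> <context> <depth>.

Event 1 (EXEC): [MAIN] PC=0: INC 2 -> ACC=2
Event 2 (EXEC): [MAIN] PC=1: NOP
Event 3 (EXEC): [MAIN] PC=2: INC 3 -> ACC=5
Event 4 (EXEC): [MAIN] PC=3: HALT

Answer: 5 MAIN 0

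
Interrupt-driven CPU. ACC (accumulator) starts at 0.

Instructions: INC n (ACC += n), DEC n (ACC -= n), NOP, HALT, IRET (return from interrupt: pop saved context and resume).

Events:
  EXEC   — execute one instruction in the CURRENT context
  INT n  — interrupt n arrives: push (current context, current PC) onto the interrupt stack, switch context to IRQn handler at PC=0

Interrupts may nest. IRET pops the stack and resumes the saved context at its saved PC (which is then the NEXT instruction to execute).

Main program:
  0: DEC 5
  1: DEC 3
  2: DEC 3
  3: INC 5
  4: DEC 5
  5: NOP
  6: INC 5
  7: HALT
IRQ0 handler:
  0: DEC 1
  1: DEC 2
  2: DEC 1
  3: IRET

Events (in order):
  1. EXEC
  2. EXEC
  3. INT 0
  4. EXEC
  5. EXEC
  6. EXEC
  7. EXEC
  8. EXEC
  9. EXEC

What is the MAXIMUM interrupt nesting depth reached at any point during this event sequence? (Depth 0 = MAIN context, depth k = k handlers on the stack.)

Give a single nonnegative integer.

Event 1 (EXEC): [MAIN] PC=0: DEC 5 -> ACC=-5 [depth=0]
Event 2 (EXEC): [MAIN] PC=1: DEC 3 -> ACC=-8 [depth=0]
Event 3 (INT 0): INT 0 arrives: push (MAIN, PC=2), enter IRQ0 at PC=0 (depth now 1) [depth=1]
Event 4 (EXEC): [IRQ0] PC=0: DEC 1 -> ACC=-9 [depth=1]
Event 5 (EXEC): [IRQ0] PC=1: DEC 2 -> ACC=-11 [depth=1]
Event 6 (EXEC): [IRQ0] PC=2: DEC 1 -> ACC=-12 [depth=1]
Event 7 (EXEC): [IRQ0] PC=3: IRET -> resume MAIN at PC=2 (depth now 0) [depth=0]
Event 8 (EXEC): [MAIN] PC=2: DEC 3 -> ACC=-15 [depth=0]
Event 9 (EXEC): [MAIN] PC=3: INC 5 -> ACC=-10 [depth=0]
Max depth observed: 1

Answer: 1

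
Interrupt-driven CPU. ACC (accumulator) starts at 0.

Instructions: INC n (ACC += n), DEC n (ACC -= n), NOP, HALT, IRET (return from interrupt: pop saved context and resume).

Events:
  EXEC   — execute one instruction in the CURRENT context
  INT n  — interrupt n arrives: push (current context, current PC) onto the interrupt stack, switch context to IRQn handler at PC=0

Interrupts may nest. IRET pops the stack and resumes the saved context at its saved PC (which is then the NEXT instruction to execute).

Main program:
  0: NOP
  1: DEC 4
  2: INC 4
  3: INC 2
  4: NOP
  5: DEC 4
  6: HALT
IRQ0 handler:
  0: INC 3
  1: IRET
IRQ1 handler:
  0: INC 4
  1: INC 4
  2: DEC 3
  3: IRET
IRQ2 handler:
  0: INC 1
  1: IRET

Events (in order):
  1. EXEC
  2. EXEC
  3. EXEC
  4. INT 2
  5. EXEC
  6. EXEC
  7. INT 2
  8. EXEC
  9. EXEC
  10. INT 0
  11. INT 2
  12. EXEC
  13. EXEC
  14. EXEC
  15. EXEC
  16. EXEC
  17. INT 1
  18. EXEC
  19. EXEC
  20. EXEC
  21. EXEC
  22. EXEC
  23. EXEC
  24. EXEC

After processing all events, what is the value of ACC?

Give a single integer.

Event 1 (EXEC): [MAIN] PC=0: NOP
Event 2 (EXEC): [MAIN] PC=1: DEC 4 -> ACC=-4
Event 3 (EXEC): [MAIN] PC=2: INC 4 -> ACC=0
Event 4 (INT 2): INT 2 arrives: push (MAIN, PC=3), enter IRQ2 at PC=0 (depth now 1)
Event 5 (EXEC): [IRQ2] PC=0: INC 1 -> ACC=1
Event 6 (EXEC): [IRQ2] PC=1: IRET -> resume MAIN at PC=3 (depth now 0)
Event 7 (INT 2): INT 2 arrives: push (MAIN, PC=3), enter IRQ2 at PC=0 (depth now 1)
Event 8 (EXEC): [IRQ2] PC=0: INC 1 -> ACC=2
Event 9 (EXEC): [IRQ2] PC=1: IRET -> resume MAIN at PC=3 (depth now 0)
Event 10 (INT 0): INT 0 arrives: push (MAIN, PC=3), enter IRQ0 at PC=0 (depth now 1)
Event 11 (INT 2): INT 2 arrives: push (IRQ0, PC=0), enter IRQ2 at PC=0 (depth now 2)
Event 12 (EXEC): [IRQ2] PC=0: INC 1 -> ACC=3
Event 13 (EXEC): [IRQ2] PC=1: IRET -> resume IRQ0 at PC=0 (depth now 1)
Event 14 (EXEC): [IRQ0] PC=0: INC 3 -> ACC=6
Event 15 (EXEC): [IRQ0] PC=1: IRET -> resume MAIN at PC=3 (depth now 0)
Event 16 (EXEC): [MAIN] PC=3: INC 2 -> ACC=8
Event 17 (INT 1): INT 1 arrives: push (MAIN, PC=4), enter IRQ1 at PC=0 (depth now 1)
Event 18 (EXEC): [IRQ1] PC=0: INC 4 -> ACC=12
Event 19 (EXEC): [IRQ1] PC=1: INC 4 -> ACC=16
Event 20 (EXEC): [IRQ1] PC=2: DEC 3 -> ACC=13
Event 21 (EXEC): [IRQ1] PC=3: IRET -> resume MAIN at PC=4 (depth now 0)
Event 22 (EXEC): [MAIN] PC=4: NOP
Event 23 (EXEC): [MAIN] PC=5: DEC 4 -> ACC=9
Event 24 (EXEC): [MAIN] PC=6: HALT

Answer: 9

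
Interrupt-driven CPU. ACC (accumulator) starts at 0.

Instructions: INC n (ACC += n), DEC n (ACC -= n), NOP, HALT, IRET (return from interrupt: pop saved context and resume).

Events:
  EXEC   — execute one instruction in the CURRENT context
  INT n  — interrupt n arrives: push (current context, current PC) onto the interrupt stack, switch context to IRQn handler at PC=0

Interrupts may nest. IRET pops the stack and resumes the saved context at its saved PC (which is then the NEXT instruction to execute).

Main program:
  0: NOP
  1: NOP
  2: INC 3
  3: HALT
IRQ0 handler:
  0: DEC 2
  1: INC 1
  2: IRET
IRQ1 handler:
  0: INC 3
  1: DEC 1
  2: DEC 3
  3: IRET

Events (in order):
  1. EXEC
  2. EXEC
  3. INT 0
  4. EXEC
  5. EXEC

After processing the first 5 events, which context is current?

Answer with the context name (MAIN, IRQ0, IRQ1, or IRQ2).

Answer: IRQ0

Derivation:
Event 1 (EXEC): [MAIN] PC=0: NOP
Event 2 (EXEC): [MAIN] PC=1: NOP
Event 3 (INT 0): INT 0 arrives: push (MAIN, PC=2), enter IRQ0 at PC=0 (depth now 1)
Event 4 (EXEC): [IRQ0] PC=0: DEC 2 -> ACC=-2
Event 5 (EXEC): [IRQ0] PC=1: INC 1 -> ACC=-1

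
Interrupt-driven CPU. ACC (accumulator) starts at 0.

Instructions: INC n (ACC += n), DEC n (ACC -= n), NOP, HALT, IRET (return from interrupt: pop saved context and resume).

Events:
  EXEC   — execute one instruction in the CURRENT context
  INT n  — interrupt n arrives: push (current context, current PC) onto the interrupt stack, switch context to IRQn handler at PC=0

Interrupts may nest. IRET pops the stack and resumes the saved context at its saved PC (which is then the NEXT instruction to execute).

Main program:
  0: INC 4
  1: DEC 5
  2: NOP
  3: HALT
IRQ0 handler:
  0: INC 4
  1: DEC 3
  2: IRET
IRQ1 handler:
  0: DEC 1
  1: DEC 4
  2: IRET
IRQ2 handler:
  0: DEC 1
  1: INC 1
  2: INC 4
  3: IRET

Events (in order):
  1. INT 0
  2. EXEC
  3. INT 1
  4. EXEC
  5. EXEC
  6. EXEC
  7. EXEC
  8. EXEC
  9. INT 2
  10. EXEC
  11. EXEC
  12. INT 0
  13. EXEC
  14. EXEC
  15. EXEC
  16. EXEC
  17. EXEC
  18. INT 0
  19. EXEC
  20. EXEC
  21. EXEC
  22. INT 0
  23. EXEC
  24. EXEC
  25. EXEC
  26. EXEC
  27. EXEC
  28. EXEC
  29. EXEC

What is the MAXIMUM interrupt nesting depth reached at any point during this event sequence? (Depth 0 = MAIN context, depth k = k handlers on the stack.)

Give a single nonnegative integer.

Answer: 2

Derivation:
Event 1 (INT 0): INT 0 arrives: push (MAIN, PC=0), enter IRQ0 at PC=0 (depth now 1) [depth=1]
Event 2 (EXEC): [IRQ0] PC=0: INC 4 -> ACC=4 [depth=1]
Event 3 (INT 1): INT 1 arrives: push (IRQ0, PC=1), enter IRQ1 at PC=0 (depth now 2) [depth=2]
Event 4 (EXEC): [IRQ1] PC=0: DEC 1 -> ACC=3 [depth=2]
Event 5 (EXEC): [IRQ1] PC=1: DEC 4 -> ACC=-1 [depth=2]
Event 6 (EXEC): [IRQ1] PC=2: IRET -> resume IRQ0 at PC=1 (depth now 1) [depth=1]
Event 7 (EXEC): [IRQ0] PC=1: DEC 3 -> ACC=-4 [depth=1]
Event 8 (EXEC): [IRQ0] PC=2: IRET -> resume MAIN at PC=0 (depth now 0) [depth=0]
Event 9 (INT 2): INT 2 arrives: push (MAIN, PC=0), enter IRQ2 at PC=0 (depth now 1) [depth=1]
Event 10 (EXEC): [IRQ2] PC=0: DEC 1 -> ACC=-5 [depth=1]
Event 11 (EXEC): [IRQ2] PC=1: INC 1 -> ACC=-4 [depth=1]
Event 12 (INT 0): INT 0 arrives: push (IRQ2, PC=2), enter IRQ0 at PC=0 (depth now 2) [depth=2]
Event 13 (EXEC): [IRQ0] PC=0: INC 4 -> ACC=0 [depth=2]
Event 14 (EXEC): [IRQ0] PC=1: DEC 3 -> ACC=-3 [depth=2]
Event 15 (EXEC): [IRQ0] PC=2: IRET -> resume IRQ2 at PC=2 (depth now 1) [depth=1]
Event 16 (EXEC): [IRQ2] PC=2: INC 4 -> ACC=1 [depth=1]
Event 17 (EXEC): [IRQ2] PC=3: IRET -> resume MAIN at PC=0 (depth now 0) [depth=0]
Event 18 (INT 0): INT 0 arrives: push (MAIN, PC=0), enter IRQ0 at PC=0 (depth now 1) [depth=1]
Event 19 (EXEC): [IRQ0] PC=0: INC 4 -> ACC=5 [depth=1]
Event 20 (EXEC): [IRQ0] PC=1: DEC 3 -> ACC=2 [depth=1]
Event 21 (EXEC): [IRQ0] PC=2: IRET -> resume MAIN at PC=0 (depth now 0) [depth=0]
Event 22 (INT 0): INT 0 arrives: push (MAIN, PC=0), enter IRQ0 at PC=0 (depth now 1) [depth=1]
Event 23 (EXEC): [IRQ0] PC=0: INC 4 -> ACC=6 [depth=1]
Event 24 (EXEC): [IRQ0] PC=1: DEC 3 -> ACC=3 [depth=1]
Event 25 (EXEC): [IRQ0] PC=2: IRET -> resume MAIN at PC=0 (depth now 0) [depth=0]
Event 26 (EXEC): [MAIN] PC=0: INC 4 -> ACC=7 [depth=0]
Event 27 (EXEC): [MAIN] PC=1: DEC 5 -> ACC=2 [depth=0]
Event 28 (EXEC): [MAIN] PC=2: NOP [depth=0]
Event 29 (EXEC): [MAIN] PC=3: HALT [depth=0]
Max depth observed: 2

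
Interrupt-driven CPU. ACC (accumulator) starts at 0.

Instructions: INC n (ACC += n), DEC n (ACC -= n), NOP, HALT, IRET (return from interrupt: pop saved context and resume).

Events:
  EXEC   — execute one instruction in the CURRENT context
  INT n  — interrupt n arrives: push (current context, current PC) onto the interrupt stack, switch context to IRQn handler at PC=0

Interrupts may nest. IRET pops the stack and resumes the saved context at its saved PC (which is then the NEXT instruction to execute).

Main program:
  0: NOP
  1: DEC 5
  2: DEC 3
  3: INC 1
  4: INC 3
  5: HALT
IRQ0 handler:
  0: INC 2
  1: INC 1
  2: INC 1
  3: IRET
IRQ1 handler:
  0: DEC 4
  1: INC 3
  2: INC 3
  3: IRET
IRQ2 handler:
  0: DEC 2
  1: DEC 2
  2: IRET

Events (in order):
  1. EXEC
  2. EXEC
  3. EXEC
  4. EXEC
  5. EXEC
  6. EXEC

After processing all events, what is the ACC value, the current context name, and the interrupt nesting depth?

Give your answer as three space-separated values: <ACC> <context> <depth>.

Answer: -4 MAIN 0

Derivation:
Event 1 (EXEC): [MAIN] PC=0: NOP
Event 2 (EXEC): [MAIN] PC=1: DEC 5 -> ACC=-5
Event 3 (EXEC): [MAIN] PC=2: DEC 3 -> ACC=-8
Event 4 (EXEC): [MAIN] PC=3: INC 1 -> ACC=-7
Event 5 (EXEC): [MAIN] PC=4: INC 3 -> ACC=-4
Event 6 (EXEC): [MAIN] PC=5: HALT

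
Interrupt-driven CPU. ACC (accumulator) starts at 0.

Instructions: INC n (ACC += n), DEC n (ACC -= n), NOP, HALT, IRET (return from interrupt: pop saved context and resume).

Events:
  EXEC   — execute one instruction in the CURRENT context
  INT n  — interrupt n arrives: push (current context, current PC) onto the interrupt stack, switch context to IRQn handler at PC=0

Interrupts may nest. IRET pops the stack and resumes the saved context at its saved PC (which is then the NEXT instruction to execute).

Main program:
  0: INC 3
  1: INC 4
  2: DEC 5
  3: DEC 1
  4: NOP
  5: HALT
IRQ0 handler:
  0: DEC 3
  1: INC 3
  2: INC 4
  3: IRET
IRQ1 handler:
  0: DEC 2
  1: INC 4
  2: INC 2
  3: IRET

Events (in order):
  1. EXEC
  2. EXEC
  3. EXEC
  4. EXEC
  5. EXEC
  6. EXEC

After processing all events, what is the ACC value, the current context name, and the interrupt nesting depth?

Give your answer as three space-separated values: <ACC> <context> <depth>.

Answer: 1 MAIN 0

Derivation:
Event 1 (EXEC): [MAIN] PC=0: INC 3 -> ACC=3
Event 2 (EXEC): [MAIN] PC=1: INC 4 -> ACC=7
Event 3 (EXEC): [MAIN] PC=2: DEC 5 -> ACC=2
Event 4 (EXEC): [MAIN] PC=3: DEC 1 -> ACC=1
Event 5 (EXEC): [MAIN] PC=4: NOP
Event 6 (EXEC): [MAIN] PC=5: HALT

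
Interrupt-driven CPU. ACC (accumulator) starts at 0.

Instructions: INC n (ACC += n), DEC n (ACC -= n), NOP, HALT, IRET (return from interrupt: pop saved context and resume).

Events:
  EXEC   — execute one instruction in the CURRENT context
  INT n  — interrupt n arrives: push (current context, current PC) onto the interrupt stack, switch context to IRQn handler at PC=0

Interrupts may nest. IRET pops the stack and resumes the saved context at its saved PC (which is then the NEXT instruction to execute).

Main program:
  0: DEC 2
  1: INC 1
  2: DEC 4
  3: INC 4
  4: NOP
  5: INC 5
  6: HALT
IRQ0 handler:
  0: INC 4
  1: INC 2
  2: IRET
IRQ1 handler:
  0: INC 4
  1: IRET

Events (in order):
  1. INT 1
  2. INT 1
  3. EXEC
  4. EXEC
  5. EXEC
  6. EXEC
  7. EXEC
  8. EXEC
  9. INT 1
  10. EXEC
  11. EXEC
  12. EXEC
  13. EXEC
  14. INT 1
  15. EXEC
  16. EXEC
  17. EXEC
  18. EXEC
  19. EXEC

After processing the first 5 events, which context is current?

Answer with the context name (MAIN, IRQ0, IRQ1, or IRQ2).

Event 1 (INT 1): INT 1 arrives: push (MAIN, PC=0), enter IRQ1 at PC=0 (depth now 1)
Event 2 (INT 1): INT 1 arrives: push (IRQ1, PC=0), enter IRQ1 at PC=0 (depth now 2)
Event 3 (EXEC): [IRQ1] PC=0: INC 4 -> ACC=4
Event 4 (EXEC): [IRQ1] PC=1: IRET -> resume IRQ1 at PC=0 (depth now 1)
Event 5 (EXEC): [IRQ1] PC=0: INC 4 -> ACC=8

Answer: IRQ1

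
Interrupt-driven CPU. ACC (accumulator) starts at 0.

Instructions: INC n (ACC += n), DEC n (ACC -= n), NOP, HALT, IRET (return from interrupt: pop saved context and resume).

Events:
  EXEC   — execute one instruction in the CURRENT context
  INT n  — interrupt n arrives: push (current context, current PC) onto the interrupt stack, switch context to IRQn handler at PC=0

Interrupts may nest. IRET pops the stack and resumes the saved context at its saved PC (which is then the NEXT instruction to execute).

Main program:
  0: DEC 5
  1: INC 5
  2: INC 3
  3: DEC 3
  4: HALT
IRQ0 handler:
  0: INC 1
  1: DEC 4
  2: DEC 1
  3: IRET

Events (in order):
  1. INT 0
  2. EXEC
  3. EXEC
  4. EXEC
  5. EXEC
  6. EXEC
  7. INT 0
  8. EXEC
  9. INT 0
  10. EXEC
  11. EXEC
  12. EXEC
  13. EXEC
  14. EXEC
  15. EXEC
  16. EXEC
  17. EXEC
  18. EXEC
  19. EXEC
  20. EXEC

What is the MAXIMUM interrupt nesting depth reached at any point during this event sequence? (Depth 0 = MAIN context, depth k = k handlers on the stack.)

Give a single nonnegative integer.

Answer: 2

Derivation:
Event 1 (INT 0): INT 0 arrives: push (MAIN, PC=0), enter IRQ0 at PC=0 (depth now 1) [depth=1]
Event 2 (EXEC): [IRQ0] PC=0: INC 1 -> ACC=1 [depth=1]
Event 3 (EXEC): [IRQ0] PC=1: DEC 4 -> ACC=-3 [depth=1]
Event 4 (EXEC): [IRQ0] PC=2: DEC 1 -> ACC=-4 [depth=1]
Event 5 (EXEC): [IRQ0] PC=3: IRET -> resume MAIN at PC=0 (depth now 0) [depth=0]
Event 6 (EXEC): [MAIN] PC=0: DEC 5 -> ACC=-9 [depth=0]
Event 7 (INT 0): INT 0 arrives: push (MAIN, PC=1), enter IRQ0 at PC=0 (depth now 1) [depth=1]
Event 8 (EXEC): [IRQ0] PC=0: INC 1 -> ACC=-8 [depth=1]
Event 9 (INT 0): INT 0 arrives: push (IRQ0, PC=1), enter IRQ0 at PC=0 (depth now 2) [depth=2]
Event 10 (EXEC): [IRQ0] PC=0: INC 1 -> ACC=-7 [depth=2]
Event 11 (EXEC): [IRQ0] PC=1: DEC 4 -> ACC=-11 [depth=2]
Event 12 (EXEC): [IRQ0] PC=2: DEC 1 -> ACC=-12 [depth=2]
Event 13 (EXEC): [IRQ0] PC=3: IRET -> resume IRQ0 at PC=1 (depth now 1) [depth=1]
Event 14 (EXEC): [IRQ0] PC=1: DEC 4 -> ACC=-16 [depth=1]
Event 15 (EXEC): [IRQ0] PC=2: DEC 1 -> ACC=-17 [depth=1]
Event 16 (EXEC): [IRQ0] PC=3: IRET -> resume MAIN at PC=1 (depth now 0) [depth=0]
Event 17 (EXEC): [MAIN] PC=1: INC 5 -> ACC=-12 [depth=0]
Event 18 (EXEC): [MAIN] PC=2: INC 3 -> ACC=-9 [depth=0]
Event 19 (EXEC): [MAIN] PC=3: DEC 3 -> ACC=-12 [depth=0]
Event 20 (EXEC): [MAIN] PC=4: HALT [depth=0]
Max depth observed: 2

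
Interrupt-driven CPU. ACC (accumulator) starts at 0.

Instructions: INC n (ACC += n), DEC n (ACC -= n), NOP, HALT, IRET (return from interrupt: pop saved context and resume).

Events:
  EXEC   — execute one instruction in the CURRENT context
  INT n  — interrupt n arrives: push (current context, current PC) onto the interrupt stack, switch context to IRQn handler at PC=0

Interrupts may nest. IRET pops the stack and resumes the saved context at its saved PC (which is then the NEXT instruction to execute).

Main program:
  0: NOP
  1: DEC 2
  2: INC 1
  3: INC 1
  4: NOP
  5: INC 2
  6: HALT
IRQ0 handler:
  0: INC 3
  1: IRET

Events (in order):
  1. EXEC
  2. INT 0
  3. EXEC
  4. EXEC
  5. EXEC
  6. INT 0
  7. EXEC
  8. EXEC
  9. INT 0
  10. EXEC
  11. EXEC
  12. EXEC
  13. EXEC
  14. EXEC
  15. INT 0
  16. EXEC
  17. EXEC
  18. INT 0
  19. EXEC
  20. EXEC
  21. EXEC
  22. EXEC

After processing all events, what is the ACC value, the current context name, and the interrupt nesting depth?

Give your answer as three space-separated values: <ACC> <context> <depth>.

Answer: 17 MAIN 0

Derivation:
Event 1 (EXEC): [MAIN] PC=0: NOP
Event 2 (INT 0): INT 0 arrives: push (MAIN, PC=1), enter IRQ0 at PC=0 (depth now 1)
Event 3 (EXEC): [IRQ0] PC=0: INC 3 -> ACC=3
Event 4 (EXEC): [IRQ0] PC=1: IRET -> resume MAIN at PC=1 (depth now 0)
Event 5 (EXEC): [MAIN] PC=1: DEC 2 -> ACC=1
Event 6 (INT 0): INT 0 arrives: push (MAIN, PC=2), enter IRQ0 at PC=0 (depth now 1)
Event 7 (EXEC): [IRQ0] PC=0: INC 3 -> ACC=4
Event 8 (EXEC): [IRQ0] PC=1: IRET -> resume MAIN at PC=2 (depth now 0)
Event 9 (INT 0): INT 0 arrives: push (MAIN, PC=2), enter IRQ0 at PC=0 (depth now 1)
Event 10 (EXEC): [IRQ0] PC=0: INC 3 -> ACC=7
Event 11 (EXEC): [IRQ0] PC=1: IRET -> resume MAIN at PC=2 (depth now 0)
Event 12 (EXEC): [MAIN] PC=2: INC 1 -> ACC=8
Event 13 (EXEC): [MAIN] PC=3: INC 1 -> ACC=9
Event 14 (EXEC): [MAIN] PC=4: NOP
Event 15 (INT 0): INT 0 arrives: push (MAIN, PC=5), enter IRQ0 at PC=0 (depth now 1)
Event 16 (EXEC): [IRQ0] PC=0: INC 3 -> ACC=12
Event 17 (EXEC): [IRQ0] PC=1: IRET -> resume MAIN at PC=5 (depth now 0)
Event 18 (INT 0): INT 0 arrives: push (MAIN, PC=5), enter IRQ0 at PC=0 (depth now 1)
Event 19 (EXEC): [IRQ0] PC=0: INC 3 -> ACC=15
Event 20 (EXEC): [IRQ0] PC=1: IRET -> resume MAIN at PC=5 (depth now 0)
Event 21 (EXEC): [MAIN] PC=5: INC 2 -> ACC=17
Event 22 (EXEC): [MAIN] PC=6: HALT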